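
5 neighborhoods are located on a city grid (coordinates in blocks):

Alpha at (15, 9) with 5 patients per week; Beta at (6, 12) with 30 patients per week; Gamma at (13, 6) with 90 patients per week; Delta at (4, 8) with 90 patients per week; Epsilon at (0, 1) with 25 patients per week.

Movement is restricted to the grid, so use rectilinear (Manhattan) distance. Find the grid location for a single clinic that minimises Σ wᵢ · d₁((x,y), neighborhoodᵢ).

Manhattan distance separates: Σwᵢ(|x−xᵢ|+|y−yᵢ|) = Σwᵢ|x−xᵢ| + Σwᵢ|y−yᵢ|, so x and y are optimised independently as 1-D weighted medians.
Total weight W = 240; half = 120.
x-coordinate, sorted with cumulative weight:
  x=0 (Epsilon, w=25) cum 25
  x=4 (Delta, w=90) cum 115
  x=6 (Beta, w=30) cum 145  ← median
  x=13 (Gamma, w=90) cum 235
  x=15 (Alpha, w=5) cum 240
⇒ x* = 6
y-coordinate, sorted with cumulative weight:
  y=1 (Epsilon, w=25) cum 25
  y=6 (Gamma, w=90) cum 115
  y=8 (Delta, w=90) cum 205  ← median
  y=9 (Alpha, w=5) cum 210
  y=12 (Beta, w=30) cum 240
⇒ y* = 8

(6, 8)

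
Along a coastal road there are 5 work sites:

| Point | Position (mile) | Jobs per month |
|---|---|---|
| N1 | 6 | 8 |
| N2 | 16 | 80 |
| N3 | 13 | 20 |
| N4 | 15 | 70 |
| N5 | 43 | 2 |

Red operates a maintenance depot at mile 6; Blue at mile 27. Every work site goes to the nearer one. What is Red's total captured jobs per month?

178

The indifferent point is the midpoint (6+27)/2 = 16.5; work sites left of it (closer to Red at 6) go to Red, those right go to Blue.
  N1 at 6 (w=8) → Red
  N3 at 13 (w=20) → Red
  N4 at 15 (w=70) → Red
  N2 at 16 (w=80) → Red
  N5 at 43 (w=2) → Blue
Red captures 178; Blue captures 2.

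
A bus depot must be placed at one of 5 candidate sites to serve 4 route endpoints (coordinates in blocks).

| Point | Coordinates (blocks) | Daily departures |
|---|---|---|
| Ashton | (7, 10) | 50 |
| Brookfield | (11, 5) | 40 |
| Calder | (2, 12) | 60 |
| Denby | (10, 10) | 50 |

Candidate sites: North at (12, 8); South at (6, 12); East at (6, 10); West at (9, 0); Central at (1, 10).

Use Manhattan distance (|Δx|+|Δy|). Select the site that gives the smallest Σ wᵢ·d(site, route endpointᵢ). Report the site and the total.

Total weighted distance at each candidate:
  North (12, 8): total = 1550
  South (6, 12): total = 1170
  East (6, 10): total = 1010
  West (9, 0): total = 2570
  Central (1, 10): total = 1530
Minimum is at East with total 1010 blocks.

East, total 1010 blocks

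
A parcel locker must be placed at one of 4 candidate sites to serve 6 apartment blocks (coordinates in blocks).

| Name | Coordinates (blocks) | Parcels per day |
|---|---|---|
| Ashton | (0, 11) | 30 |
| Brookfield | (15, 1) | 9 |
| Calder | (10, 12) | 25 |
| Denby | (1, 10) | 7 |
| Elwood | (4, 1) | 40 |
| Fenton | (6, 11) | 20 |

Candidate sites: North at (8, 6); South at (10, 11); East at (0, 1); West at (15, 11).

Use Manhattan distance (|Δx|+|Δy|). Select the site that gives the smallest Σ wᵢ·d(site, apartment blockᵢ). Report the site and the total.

Total weighted distance at each candidate:
  North (8, 6): total = 1275
  South (10, 11): total = 1250
  East (0, 1): total = 1510
  West (15, 11): total = 1815
Minimum is at South with total 1250 blocks.

South, total 1250 blocks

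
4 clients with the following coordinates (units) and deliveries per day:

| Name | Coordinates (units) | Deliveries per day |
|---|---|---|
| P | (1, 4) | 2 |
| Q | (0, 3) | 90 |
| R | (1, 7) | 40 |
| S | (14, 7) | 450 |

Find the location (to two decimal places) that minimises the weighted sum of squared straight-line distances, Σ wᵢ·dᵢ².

The minimiser of Σwᵢ‖p−pᵢ‖² is the weighted centroid p* = (Σwᵢpᵢ)/(Σwᵢ).
Σwᵢ = 582.
Σwᵢxᵢ = 2·1 + 90·0 + 40·1 + 450·14 = 6342.
Σwᵢyᵢ = 2·4 + 90·3 + 40·7 + 450·7 = 3708.
x* = 6342/582 = 10.90, y* = 3708/582 = 6.37.

(10.90, 6.37)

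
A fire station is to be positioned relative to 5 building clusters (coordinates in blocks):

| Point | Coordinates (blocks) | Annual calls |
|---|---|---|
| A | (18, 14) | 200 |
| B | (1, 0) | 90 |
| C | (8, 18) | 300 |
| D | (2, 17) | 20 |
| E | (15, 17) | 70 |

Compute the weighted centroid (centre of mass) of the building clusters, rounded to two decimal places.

The minimiser of Σwᵢ‖p−pᵢ‖² is the weighted centroid p* = (Σwᵢpᵢ)/(Σwᵢ).
Σwᵢ = 680.
Σwᵢxᵢ = 200·18 + 90·1 + 300·8 + 20·2 + 70·15 = 7180.
Σwᵢyᵢ = 200·14 + 90·0 + 300·18 + 20·17 + 70·17 = 9730.
x* = 7180/680 = 10.56, y* = 9730/680 = 14.31.

(10.56, 14.31)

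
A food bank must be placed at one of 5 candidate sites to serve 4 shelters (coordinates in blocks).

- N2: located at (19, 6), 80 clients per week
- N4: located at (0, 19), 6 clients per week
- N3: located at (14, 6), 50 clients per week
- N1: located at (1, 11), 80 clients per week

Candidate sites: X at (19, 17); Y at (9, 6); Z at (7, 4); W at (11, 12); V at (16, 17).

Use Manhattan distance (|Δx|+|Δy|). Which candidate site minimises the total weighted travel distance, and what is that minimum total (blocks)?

Y, total 2222 blocks

Total weighted distance at each candidate:
  X (19, 17): total = 3726
  Y (9, 6): total = 2222
  Z (7, 4): total = 2742
  W (11, 12): total = 2558
  V (16, 17): total = 3558
Minimum is at Y with total 2222 blocks.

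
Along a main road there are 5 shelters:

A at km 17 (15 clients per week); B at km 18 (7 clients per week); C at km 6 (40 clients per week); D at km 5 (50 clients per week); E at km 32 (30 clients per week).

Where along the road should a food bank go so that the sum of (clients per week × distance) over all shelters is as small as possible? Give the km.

x = 6

For a sum of weighted absolute distances on a line, the optimum is the weighted median (not the mean). Total weight W = 142; half-weight = 71.
Sort by position and accumulate weight:
  km 5 (D, w=50) → cum 50
  km 6 (C, w=40) → cum 90  ≥ 71 → median here
  km 17 (A, w=15) → cum 105
  km 18 (B, w=7) → cum 112
  km 32 (E, w=30) → cum 142
Optimal location: km 6.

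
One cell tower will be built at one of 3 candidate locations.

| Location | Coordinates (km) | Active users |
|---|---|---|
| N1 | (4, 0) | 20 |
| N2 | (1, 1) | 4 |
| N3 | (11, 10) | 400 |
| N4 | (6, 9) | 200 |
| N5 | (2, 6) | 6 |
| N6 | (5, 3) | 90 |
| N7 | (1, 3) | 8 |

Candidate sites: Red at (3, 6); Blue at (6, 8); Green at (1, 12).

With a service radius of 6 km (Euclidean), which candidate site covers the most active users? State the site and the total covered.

Blue, covering 696

Coverage radius r = 6 km; a point is covered iff (Δx)²+(Δy)² ≤ 6² = 36.
  Red (3, 6): covers {N2, N4, N5, N6, N7} → 308
  Blue (6, 8): covers {N3, N4, N5, N6} → 696
  Green (1, 12): covers {N4} → 200
Maximum coverage at Blue: 696 active users.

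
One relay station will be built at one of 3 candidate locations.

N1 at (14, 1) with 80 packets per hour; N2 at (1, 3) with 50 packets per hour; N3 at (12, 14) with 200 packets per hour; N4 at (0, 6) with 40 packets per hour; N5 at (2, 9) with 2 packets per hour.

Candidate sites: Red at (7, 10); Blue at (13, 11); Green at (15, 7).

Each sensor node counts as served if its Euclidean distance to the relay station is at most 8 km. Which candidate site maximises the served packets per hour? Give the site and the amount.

Coverage radius r = 8 km; a point is covered iff (Δx)²+(Δy)² ≤ 8² = 64.
  Red (7, 10): covers {N3, N5} → 202
  Blue (13, 11): covers {N3} → 200
  Green (15, 7): covers {N1, N3} → 280
Maximum coverage at Green: 280 packets per hour.

Green, covering 280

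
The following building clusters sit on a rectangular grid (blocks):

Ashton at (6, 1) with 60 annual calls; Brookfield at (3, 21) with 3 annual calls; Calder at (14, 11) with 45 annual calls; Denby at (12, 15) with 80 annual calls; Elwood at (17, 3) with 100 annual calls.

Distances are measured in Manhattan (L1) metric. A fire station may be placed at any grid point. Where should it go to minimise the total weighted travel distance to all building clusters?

Manhattan distance separates: Σwᵢ(|x−xᵢ|+|y−yᵢ|) = Σwᵢ|x−xᵢ| + Σwᵢ|y−yᵢ|, so x and y are optimised independently as 1-D weighted medians.
Total weight W = 288; half = 144.
x-coordinate, sorted with cumulative weight:
  x=3 (Brookfield, w=3) cum 3
  x=6 (Ashton, w=60) cum 63
  x=12 (Denby, w=80) cum 143
  x=14 (Calder, w=45) cum 188  ← median
  x=17 (Elwood, w=100) cum 288
⇒ x* = 14
y-coordinate, sorted with cumulative weight:
  y=1 (Ashton, w=60) cum 60
  y=3 (Elwood, w=100) cum 160  ← median
  y=11 (Calder, w=45) cum 205
  y=15 (Denby, w=80) cum 285
  y=21 (Brookfield, w=3) cum 288
⇒ y* = 3

(14, 3)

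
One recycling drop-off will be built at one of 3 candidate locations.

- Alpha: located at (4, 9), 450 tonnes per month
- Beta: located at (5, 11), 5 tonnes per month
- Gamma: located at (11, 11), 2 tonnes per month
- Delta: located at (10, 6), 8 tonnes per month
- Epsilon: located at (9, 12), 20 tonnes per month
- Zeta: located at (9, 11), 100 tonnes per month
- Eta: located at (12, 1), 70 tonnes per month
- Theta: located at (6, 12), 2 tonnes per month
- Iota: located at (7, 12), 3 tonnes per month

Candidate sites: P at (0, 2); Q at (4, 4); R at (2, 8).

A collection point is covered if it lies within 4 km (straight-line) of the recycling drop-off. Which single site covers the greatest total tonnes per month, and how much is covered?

Coverage radius r = 4 km; a point is covered iff (Δx)²+(Δy)² ≤ 4² = 16.
  P (0, 2): covers {none} → 0
  Q (4, 4): covers {none} → 0
  R (2, 8): covers {Alpha} → 450
Maximum coverage at R: 450 tonnes per month.

R, covering 450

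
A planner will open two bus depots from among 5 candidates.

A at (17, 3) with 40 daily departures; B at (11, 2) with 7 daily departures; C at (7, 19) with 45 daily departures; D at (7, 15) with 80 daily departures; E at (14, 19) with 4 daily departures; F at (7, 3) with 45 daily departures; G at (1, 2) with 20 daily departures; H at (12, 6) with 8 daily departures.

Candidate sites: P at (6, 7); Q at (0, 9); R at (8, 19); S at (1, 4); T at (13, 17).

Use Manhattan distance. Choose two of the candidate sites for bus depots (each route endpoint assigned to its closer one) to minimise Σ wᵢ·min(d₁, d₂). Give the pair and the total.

Evaluate every pair (each demand assigned to the nearer of the two):
  {P, R}: total = 1620
  {R, S}: total = 1692
  {P, T}: total = 2163
  {S, T}: total = 2227
  {P, S}: total = 2376
  {Q, R}: total = 2380
  {P, Q}: total = 2496
  {R, T}: total = 2637
  {Q, T}: total = 2692
  {Q, S}: total = 3124
Best pair: {P, R} with total 1620.

{P, R}, total 1620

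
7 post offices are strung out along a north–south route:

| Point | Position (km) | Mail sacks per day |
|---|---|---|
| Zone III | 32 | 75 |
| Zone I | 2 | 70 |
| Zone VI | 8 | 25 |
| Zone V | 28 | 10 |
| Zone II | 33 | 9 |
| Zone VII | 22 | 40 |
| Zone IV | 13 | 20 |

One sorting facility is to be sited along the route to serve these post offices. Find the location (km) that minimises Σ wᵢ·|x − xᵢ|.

x = 22

For a sum of weighted absolute distances on a line, the optimum is the weighted median (not the mean). Total weight W = 249; half-weight = 124.5.
Sort by position and accumulate weight:
  km 2 (Zone I, w=70) → cum 70
  km 8 (Zone VI, w=25) → cum 95
  km 13 (Zone IV, w=20) → cum 115
  km 22 (Zone VII, w=40) → cum 155  ≥ 124.5 → median here
  km 28 (Zone V, w=10) → cum 165
  km 32 (Zone III, w=75) → cum 240
  km 33 (Zone II, w=9) → cum 249
Optimal location: km 22.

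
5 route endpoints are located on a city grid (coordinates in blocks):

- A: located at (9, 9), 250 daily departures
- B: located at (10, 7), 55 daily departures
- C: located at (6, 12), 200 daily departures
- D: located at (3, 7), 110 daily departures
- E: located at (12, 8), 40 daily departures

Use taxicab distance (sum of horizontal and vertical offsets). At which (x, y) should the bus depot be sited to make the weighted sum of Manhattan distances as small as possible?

(9, 9)

Manhattan distance separates: Σwᵢ(|x−xᵢ|+|y−yᵢ|) = Σwᵢ|x−xᵢ| + Σwᵢ|y−yᵢ|, so x and y are optimised independently as 1-D weighted medians.
Total weight W = 655; half = 327.5.
x-coordinate, sorted with cumulative weight:
  x=3 (D, w=110) cum 110
  x=6 (C, w=200) cum 310
  x=9 (A, w=250) cum 560  ← median
  x=10 (B, w=55) cum 615
  x=12 (E, w=40) cum 655
⇒ x* = 9
y-coordinate, sorted with cumulative weight:
  y=7 (B, w=55) cum 55
  y=7 (D, w=110) cum 165
  y=8 (E, w=40) cum 205
  y=9 (A, w=250) cum 455  ← median
  y=12 (C, w=200) cum 655
⇒ y* = 9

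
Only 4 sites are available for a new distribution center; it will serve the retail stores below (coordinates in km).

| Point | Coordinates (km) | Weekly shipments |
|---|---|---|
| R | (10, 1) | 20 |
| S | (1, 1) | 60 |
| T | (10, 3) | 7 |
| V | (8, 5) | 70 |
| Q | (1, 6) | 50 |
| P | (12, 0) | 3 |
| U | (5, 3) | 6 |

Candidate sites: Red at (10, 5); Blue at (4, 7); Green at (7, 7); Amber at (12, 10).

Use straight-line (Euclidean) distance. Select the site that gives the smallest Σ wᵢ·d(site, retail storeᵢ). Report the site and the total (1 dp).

Blue, total 1150.5 km

Total weighted distance at each candidate:
  Red (10, 5): total = 1326.2
  Blue (4, 7): total = 1150.5
  Green (7, 7): total = 1191.6
  Amber (12, 10): total = 2211.0
Minimum is at Blue with total 1150.5 km.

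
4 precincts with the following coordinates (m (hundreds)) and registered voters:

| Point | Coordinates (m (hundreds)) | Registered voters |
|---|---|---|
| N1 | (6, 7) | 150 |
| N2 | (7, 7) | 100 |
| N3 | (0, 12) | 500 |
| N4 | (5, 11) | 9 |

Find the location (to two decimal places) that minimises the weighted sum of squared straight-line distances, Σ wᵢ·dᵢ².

(2.17, 10.34)

The minimiser of Σwᵢ‖p−pᵢ‖² is the weighted centroid p* = (Σwᵢpᵢ)/(Σwᵢ).
Σwᵢ = 759.
Σwᵢxᵢ = 150·6 + 100·7 + 500·0 + 9·5 = 1645.
Σwᵢyᵢ = 150·7 + 100·7 + 500·12 + 9·11 = 7849.
x* = 1645/759 = 2.17, y* = 7849/759 = 10.34.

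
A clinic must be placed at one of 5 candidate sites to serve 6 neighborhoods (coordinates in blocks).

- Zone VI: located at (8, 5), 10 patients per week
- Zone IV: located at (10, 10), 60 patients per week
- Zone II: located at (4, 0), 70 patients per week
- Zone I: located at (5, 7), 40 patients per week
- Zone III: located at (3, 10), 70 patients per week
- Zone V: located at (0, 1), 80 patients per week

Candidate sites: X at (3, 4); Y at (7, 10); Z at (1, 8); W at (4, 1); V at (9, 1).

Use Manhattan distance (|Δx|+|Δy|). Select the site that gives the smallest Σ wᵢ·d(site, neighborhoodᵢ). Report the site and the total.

X, total 2290 blocks

Total weighted distance at each candidate:
  X (3, 4): total = 2290
  Y (7, 10): total = 2910
  Z (1, 8): total = 2650
  W (4, 1): total = 2350
  V (9, 1): total = 3240
Minimum is at X with total 2290 blocks.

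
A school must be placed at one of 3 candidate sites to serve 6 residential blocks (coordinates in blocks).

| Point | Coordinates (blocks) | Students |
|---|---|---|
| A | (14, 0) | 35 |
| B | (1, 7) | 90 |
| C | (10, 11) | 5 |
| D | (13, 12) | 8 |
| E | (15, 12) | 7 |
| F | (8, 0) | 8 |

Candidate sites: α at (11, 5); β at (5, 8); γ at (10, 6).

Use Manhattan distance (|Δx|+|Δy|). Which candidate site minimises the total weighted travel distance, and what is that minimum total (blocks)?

β, total 1367 blocks

Total weighted distance at each candidate:
  α (11, 5): total = 1608
  β (5, 8): total = 1367
  γ (10, 6): total = 1488
Minimum is at β with total 1367 blocks.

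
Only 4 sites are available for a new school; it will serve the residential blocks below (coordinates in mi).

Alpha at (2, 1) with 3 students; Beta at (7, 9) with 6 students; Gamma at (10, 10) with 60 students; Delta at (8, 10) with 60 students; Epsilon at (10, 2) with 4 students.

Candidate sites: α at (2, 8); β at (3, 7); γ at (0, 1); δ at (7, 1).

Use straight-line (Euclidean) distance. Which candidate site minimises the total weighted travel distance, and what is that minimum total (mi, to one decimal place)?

Total weighted distance at each candidate:
  α (2, 8): total = 965.8
  β (3, 7): total = 886.3
  γ (0, 1): total = 1639.7
  δ (7, 1): total = 1188.2
Minimum is at β with total 886.3 mi.

β, total 886.3 mi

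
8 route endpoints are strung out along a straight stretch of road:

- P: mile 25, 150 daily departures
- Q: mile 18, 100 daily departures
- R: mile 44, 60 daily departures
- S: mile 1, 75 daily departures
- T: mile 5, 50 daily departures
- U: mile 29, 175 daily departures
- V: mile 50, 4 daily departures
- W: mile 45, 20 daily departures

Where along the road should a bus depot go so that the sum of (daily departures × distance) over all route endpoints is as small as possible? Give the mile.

x = 25

For a sum of weighted absolute distances on a line, the optimum is the weighted median (not the mean). Total weight W = 634; half-weight = 317.
Sort by position and accumulate weight:
  mile 1 (S, w=75) → cum 75
  mile 5 (T, w=50) → cum 125
  mile 18 (Q, w=100) → cum 225
  mile 25 (P, w=150) → cum 375  ≥ 317 → median here
  mile 29 (U, w=175) → cum 550
  mile 44 (R, w=60) → cum 610
  mile 45 (W, w=20) → cum 630
  mile 50 (V, w=4) → cum 634
Optimal location: mile 25.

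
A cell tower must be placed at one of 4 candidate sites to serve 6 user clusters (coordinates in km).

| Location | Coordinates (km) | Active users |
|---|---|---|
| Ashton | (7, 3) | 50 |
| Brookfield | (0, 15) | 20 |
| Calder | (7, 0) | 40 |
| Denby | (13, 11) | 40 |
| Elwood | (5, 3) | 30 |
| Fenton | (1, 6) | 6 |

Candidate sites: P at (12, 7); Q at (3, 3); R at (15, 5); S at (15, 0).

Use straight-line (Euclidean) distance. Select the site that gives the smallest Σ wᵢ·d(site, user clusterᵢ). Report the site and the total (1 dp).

Q, total 1241.3 km

Total weighted distance at each candidate:
  P (12, 7): total = 1425.8
  Q (3, 3): total = 1241.3
  R (15, 5): total = 1793.4
  S (15, 0): total = 2023.3
Minimum is at Q with total 1241.3 km.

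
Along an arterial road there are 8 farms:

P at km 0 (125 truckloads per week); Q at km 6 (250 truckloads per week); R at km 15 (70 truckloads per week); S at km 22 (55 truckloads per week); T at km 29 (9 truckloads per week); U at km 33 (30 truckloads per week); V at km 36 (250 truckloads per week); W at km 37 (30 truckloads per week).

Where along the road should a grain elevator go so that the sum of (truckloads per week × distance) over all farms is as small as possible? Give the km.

For a sum of weighted absolute distances on a line, the optimum is the weighted median (not the mean). Total weight W = 819; half-weight = 409.5.
Sort by position and accumulate weight:
  km 0 (P, w=125) → cum 125
  km 6 (Q, w=250) → cum 375
  km 15 (R, w=70) → cum 445  ≥ 409.5 → median here
  km 22 (S, w=55) → cum 500
  km 29 (T, w=9) → cum 509
  km 33 (U, w=30) → cum 539
  km 36 (V, w=250) → cum 789
  km 37 (W, w=30) → cum 819
Optimal location: km 15.

x = 15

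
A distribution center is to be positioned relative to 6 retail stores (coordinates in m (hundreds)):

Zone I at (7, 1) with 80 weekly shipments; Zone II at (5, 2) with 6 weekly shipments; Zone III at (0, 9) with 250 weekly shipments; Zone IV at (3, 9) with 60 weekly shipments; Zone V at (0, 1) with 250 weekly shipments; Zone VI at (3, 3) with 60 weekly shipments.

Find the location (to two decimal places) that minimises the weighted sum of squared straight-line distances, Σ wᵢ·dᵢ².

The minimiser of Σwᵢ‖p−pᵢ‖² is the weighted centroid p* = (Σwᵢpᵢ)/(Σwᵢ).
Σwᵢ = 706.
Σwᵢxᵢ = 80·7 + 6·5 + 250·0 + 60·3 + 250·0 + 60·3 = 950.
Σwᵢyᵢ = 80·1 + 6·2 + 250·9 + 60·9 + 250·1 + 60·3 = 3312.
x* = 950/706 = 1.35, y* = 3312/706 = 4.69.

(1.35, 4.69)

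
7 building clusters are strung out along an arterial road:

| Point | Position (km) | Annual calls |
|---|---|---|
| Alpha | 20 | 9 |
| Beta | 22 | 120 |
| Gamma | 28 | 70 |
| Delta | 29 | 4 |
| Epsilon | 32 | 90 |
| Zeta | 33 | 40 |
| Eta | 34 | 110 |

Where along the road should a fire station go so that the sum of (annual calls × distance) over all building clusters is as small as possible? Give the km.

x = 32

For a sum of weighted absolute distances on a line, the optimum is the weighted median (not the mean). Total weight W = 443; half-weight = 221.5.
Sort by position and accumulate weight:
  km 20 (Alpha, w=9) → cum 9
  km 22 (Beta, w=120) → cum 129
  km 28 (Gamma, w=70) → cum 199
  km 29 (Delta, w=4) → cum 203
  km 32 (Epsilon, w=90) → cum 293  ≥ 221.5 → median here
  km 33 (Zeta, w=40) → cum 333
  km 34 (Eta, w=110) → cum 443
Optimal location: km 32.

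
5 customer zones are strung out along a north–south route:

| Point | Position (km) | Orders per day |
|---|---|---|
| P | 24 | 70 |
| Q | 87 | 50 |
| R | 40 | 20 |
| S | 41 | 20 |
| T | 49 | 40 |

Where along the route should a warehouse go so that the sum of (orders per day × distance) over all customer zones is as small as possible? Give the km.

For a sum of weighted absolute distances on a line, the optimum is the weighted median (not the mean). Total weight W = 200; half-weight = 100.
Sort by position and accumulate weight:
  km 24 (P, w=70) → cum 70
  km 40 (R, w=20) → cum 90
  km 41 (S, w=20) → cum 110  ≥ 100 → median here
  km 49 (T, w=40) → cum 150
  km 87 (Q, w=50) → cum 200
Optimal location: km 41.

x = 41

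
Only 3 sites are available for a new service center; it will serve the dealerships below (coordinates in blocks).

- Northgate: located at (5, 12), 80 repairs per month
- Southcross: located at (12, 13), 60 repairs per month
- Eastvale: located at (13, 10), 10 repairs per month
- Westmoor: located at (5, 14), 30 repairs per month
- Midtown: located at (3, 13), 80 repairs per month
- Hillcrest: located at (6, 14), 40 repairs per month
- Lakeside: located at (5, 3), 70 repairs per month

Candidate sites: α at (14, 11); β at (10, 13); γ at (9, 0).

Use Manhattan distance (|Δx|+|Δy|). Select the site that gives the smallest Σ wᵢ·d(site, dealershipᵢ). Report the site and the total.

Total weighted distance at each candidate:
  α (14, 11): total = 4090
  β (10, 13): total = 2650
  γ (9, 0): total = 5610
Minimum is at β with total 2650 blocks.

β, total 2650 blocks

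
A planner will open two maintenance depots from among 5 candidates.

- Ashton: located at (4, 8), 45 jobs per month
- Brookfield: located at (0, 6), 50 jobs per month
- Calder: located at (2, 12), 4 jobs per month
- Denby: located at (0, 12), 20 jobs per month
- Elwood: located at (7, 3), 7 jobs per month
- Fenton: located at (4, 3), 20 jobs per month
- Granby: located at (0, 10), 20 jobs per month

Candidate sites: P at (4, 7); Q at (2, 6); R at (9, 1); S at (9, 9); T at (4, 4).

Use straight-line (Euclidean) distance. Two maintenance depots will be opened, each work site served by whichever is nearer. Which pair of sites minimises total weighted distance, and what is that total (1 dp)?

{P, Q}, total 489.6

Evaluate every pair (each demand assigned to the nearer of the two):
  {P, Q}: total = 489.6
  {Q, T}: total = 509.3
  {P, T}: total = 542.9
  {Q, R}: total = 559.1
  {Q, S}: total = 580.1
  {P, R}: total = 600.6
  {P, S}: total = 615.8
  {S, T}: total = 799.3
  {R, T}: total = 799.5
  {R, S}: total = 1232.6
Best pair: {P, Q} with total 489.6.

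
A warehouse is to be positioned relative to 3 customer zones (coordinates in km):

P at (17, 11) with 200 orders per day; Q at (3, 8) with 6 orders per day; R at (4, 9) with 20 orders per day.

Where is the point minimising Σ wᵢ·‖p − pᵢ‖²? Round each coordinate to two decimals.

(15.48, 10.74)

The minimiser of Σwᵢ‖p−pᵢ‖² is the weighted centroid p* = (Σwᵢpᵢ)/(Σwᵢ).
Σwᵢ = 226.
Σwᵢxᵢ = 200·17 + 6·3 + 20·4 = 3498.
Σwᵢyᵢ = 200·11 + 6·8 + 20·9 = 2428.
x* = 3498/226 = 15.48, y* = 2428/226 = 10.74.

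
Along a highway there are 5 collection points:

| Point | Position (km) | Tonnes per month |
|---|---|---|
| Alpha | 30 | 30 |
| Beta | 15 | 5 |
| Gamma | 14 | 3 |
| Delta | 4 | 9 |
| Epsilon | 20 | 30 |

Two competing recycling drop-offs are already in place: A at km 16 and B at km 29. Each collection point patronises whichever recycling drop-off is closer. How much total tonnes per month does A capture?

47

The indifferent point is the midpoint (16+29)/2 = 22.5; collection points left of it (closer to A at 16) go to A, those right go to B.
  Delta at 4 (w=9) → A
  Gamma at 14 (w=3) → A
  Beta at 15 (w=5) → A
  Epsilon at 20 (w=30) → A
  Alpha at 30 (w=30) → B
A captures 47; B captures 30.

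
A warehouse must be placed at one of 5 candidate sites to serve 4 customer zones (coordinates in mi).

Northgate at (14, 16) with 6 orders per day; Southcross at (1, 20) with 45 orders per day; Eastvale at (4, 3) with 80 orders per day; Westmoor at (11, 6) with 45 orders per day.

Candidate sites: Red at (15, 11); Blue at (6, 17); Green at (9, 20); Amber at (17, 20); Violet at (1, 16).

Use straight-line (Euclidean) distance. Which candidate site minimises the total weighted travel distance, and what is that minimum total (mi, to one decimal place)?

Violet, total 1961.7 mi

Total weighted distance at each candidate:
  Red (15, 11): total = 2155.8
  Blue (6, 17): total = 1985.9
  Green (9, 20): total = 2452.4
  Amber (17, 20): total = 3147.5
  Violet (1, 16): total = 1961.7
Minimum is at Violet with total 1961.7 mi.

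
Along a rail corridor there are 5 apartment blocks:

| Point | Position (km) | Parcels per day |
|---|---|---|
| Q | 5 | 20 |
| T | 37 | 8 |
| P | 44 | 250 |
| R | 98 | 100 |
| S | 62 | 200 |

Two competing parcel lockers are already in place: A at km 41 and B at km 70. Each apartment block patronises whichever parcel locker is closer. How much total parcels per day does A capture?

278

The indifferent point is the midpoint (41+70)/2 = 55.5; apartment blocks left of it (closer to A at 41) go to A, those right go to B.
  Q at 5 (w=20) → A
  T at 37 (w=8) → A
  P at 44 (w=250) → A
  S at 62 (w=200) → B
  R at 98 (w=100) → B
A captures 278; B captures 300.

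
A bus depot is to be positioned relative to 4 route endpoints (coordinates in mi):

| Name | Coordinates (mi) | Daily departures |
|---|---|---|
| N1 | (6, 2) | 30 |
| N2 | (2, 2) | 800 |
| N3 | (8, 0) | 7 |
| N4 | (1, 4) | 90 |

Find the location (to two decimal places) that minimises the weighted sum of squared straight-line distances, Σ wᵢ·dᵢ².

The minimiser of Σwᵢ‖p−pᵢ‖² is the weighted centroid p* = (Σwᵢpᵢ)/(Σwᵢ).
Σwᵢ = 927.
Σwᵢxᵢ = 30·6 + 800·2 + 7·8 + 90·1 = 1926.
Σwᵢyᵢ = 30·2 + 800·2 + 7·0 + 90·4 = 2020.
x* = 1926/927 = 2.08, y* = 2020/927 = 2.18.

(2.08, 2.18)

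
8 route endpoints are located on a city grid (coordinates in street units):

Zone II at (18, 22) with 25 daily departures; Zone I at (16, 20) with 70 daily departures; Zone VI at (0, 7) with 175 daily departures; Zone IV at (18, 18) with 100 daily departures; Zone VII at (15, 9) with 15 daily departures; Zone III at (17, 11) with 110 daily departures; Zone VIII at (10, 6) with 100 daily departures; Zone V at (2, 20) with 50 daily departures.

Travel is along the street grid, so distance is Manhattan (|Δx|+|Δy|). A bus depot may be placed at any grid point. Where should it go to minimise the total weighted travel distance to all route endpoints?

(10, 11)

Manhattan distance separates: Σwᵢ(|x−xᵢ|+|y−yᵢ|) = Σwᵢ|x−xᵢ| + Σwᵢ|y−yᵢ|, so x and y are optimised independently as 1-D weighted medians.
Total weight W = 645; half = 322.5.
x-coordinate, sorted with cumulative weight:
  x=0 (Zone VI, w=175) cum 175
  x=2 (Zone V, w=50) cum 225
  x=10 (Zone VIII, w=100) cum 325  ← median
  x=15 (Zone VII, w=15) cum 340
  x=16 (Zone I, w=70) cum 410
  x=17 (Zone III, w=110) cum 520
  x=18 (Zone II, w=25) cum 545
  x=18 (Zone IV, w=100) cum 645
⇒ x* = 10
y-coordinate, sorted with cumulative weight:
  y=6 (Zone VIII, w=100) cum 100
  y=7 (Zone VI, w=175) cum 275
  y=9 (Zone VII, w=15) cum 290
  y=11 (Zone III, w=110) cum 400  ← median
  y=18 (Zone IV, w=100) cum 500
  y=20 (Zone I, w=70) cum 570
  y=20 (Zone V, w=50) cum 620
  y=22 (Zone II, w=25) cum 645
⇒ y* = 11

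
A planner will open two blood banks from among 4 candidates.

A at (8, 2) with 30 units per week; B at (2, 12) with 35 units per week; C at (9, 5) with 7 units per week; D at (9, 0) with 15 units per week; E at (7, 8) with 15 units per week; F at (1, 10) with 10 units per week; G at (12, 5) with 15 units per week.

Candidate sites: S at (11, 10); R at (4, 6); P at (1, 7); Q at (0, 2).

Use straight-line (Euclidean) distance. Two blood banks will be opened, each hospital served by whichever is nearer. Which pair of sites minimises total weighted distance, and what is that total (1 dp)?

{R, P}, total 706.0

Evaluate every pair (each demand assigned to the nearer of the two):
  {R, P}: total = 706.0
  {S, R}: total = 724.5
  {R, Q}: total = 768.9
  {S, P}: total = 799.0
  {P, Q}: total = 903.4
  {S, Q}: total = 962.9
Best pair: {R, P} with total 706.0.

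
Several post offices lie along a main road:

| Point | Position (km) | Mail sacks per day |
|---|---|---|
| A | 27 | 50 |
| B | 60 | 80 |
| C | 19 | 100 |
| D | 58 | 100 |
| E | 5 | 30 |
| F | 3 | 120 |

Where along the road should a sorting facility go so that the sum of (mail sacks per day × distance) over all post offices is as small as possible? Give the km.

For a sum of weighted absolute distances on a line, the optimum is the weighted median (not the mean). Total weight W = 480; half-weight = 240.
Sort by position and accumulate weight:
  km 3 (F, w=120) → cum 120
  km 5 (E, w=30) → cum 150
  km 19 (C, w=100) → cum 250  ≥ 240 → median here
  km 27 (A, w=50) → cum 300
  km 58 (D, w=100) → cum 400
  km 60 (B, w=80) → cum 480
Optimal location: km 19.

x = 19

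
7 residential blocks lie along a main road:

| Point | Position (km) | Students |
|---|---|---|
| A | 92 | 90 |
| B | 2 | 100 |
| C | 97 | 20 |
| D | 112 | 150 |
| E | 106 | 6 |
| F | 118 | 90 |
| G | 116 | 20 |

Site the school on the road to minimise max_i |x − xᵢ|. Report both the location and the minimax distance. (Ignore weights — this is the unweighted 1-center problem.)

location 60, max distance 58

The 1-center on a line is the midpoint of the two extreme points: leftmost at 2, rightmost at 118.
Optimal location = (2 + 118)/2 = 60; maximum distance = (118 − 2)/2 = 58.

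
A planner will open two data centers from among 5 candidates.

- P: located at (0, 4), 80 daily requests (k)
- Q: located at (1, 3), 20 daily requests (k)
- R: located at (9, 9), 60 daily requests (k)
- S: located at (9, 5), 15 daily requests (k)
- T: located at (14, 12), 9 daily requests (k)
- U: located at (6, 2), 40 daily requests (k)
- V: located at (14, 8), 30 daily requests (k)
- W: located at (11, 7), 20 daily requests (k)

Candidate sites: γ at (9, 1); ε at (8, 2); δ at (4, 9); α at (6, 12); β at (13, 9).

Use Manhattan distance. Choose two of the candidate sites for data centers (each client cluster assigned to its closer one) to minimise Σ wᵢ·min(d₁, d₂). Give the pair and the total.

Evaluate every pair (each demand assigned to the nearer of the two):
  {ε, β}: total = 1516
  {γ, β}: total = 1796
  {δ, β}: total = 1796
  {ε, δ}: total = 1927
  {γ, δ}: total = 2027
  {ε, α}: total = 2052
  {γ, ε}: total = 2244
  {δ, α}: total = 2277
  {γ, α}: total = 2332
  {α, β}: total = 2336
Best pair: {ε, β} with total 1516.

{ε, β}, total 1516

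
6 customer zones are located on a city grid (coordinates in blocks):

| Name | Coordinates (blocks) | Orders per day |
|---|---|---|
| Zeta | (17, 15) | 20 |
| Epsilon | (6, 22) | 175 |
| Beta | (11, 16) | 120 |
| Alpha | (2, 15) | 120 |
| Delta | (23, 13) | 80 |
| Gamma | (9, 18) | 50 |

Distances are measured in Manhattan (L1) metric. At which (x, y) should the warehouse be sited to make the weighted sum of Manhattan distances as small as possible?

Manhattan distance separates: Σwᵢ(|x−xᵢ|+|y−yᵢ|) = Σwᵢ|x−xᵢ| + Σwᵢ|y−yᵢ|, so x and y are optimised independently as 1-D weighted medians.
Total weight W = 565; half = 282.5.
x-coordinate, sorted with cumulative weight:
  x=2 (Alpha, w=120) cum 120
  x=6 (Epsilon, w=175) cum 295  ← median
  x=9 (Gamma, w=50) cum 345
  x=11 (Beta, w=120) cum 465
  x=17 (Zeta, w=20) cum 485
  x=23 (Delta, w=80) cum 565
⇒ x* = 6
y-coordinate, sorted with cumulative weight:
  y=13 (Delta, w=80) cum 80
  y=15 (Zeta, w=20) cum 100
  y=15 (Alpha, w=120) cum 220
  y=16 (Beta, w=120) cum 340  ← median
  y=18 (Gamma, w=50) cum 390
  y=22 (Epsilon, w=175) cum 565
⇒ y* = 16

(6, 16)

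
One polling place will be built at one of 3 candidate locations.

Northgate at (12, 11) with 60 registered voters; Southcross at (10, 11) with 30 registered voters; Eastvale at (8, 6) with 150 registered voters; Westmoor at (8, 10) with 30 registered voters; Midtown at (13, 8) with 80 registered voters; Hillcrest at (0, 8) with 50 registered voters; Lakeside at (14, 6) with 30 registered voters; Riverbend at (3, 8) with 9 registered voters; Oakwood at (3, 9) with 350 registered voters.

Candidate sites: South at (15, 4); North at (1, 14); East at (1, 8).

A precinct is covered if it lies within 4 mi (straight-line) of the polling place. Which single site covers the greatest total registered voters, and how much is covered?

Coverage radius r = 4 mi; a point is covered iff (Δx)²+(Δy)² ≤ 4² = 16.
  South (15, 4): covers {Lakeside} → 30
  North (1, 14): covers {none} → 0
  East (1, 8): covers {Hillcrest, Riverbend, Oakwood} → 409
Maximum coverage at East: 409 registered voters.

East, covering 409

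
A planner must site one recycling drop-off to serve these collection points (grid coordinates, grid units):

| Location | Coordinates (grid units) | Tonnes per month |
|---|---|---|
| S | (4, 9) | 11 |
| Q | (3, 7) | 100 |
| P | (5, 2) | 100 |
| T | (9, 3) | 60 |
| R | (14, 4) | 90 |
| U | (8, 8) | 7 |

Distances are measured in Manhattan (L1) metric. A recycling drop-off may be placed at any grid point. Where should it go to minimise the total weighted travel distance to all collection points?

Manhattan distance separates: Σwᵢ(|x−xᵢ|+|y−yᵢ|) = Σwᵢ|x−xᵢ| + Σwᵢ|y−yᵢ|, so x and y are optimised independently as 1-D weighted medians.
Total weight W = 368; half = 184.
x-coordinate, sorted with cumulative weight:
  x=3 (Q, w=100) cum 100
  x=4 (S, w=11) cum 111
  x=5 (P, w=100) cum 211  ← median
  x=8 (U, w=7) cum 218
  x=9 (T, w=60) cum 278
  x=14 (R, w=90) cum 368
⇒ x* = 5
y-coordinate, sorted with cumulative weight:
  y=2 (P, w=100) cum 100
  y=3 (T, w=60) cum 160
  y=4 (R, w=90) cum 250  ← median
  y=7 (Q, w=100) cum 350
  y=8 (U, w=7) cum 357
  y=9 (S, w=11) cum 368
⇒ y* = 4

(5, 4)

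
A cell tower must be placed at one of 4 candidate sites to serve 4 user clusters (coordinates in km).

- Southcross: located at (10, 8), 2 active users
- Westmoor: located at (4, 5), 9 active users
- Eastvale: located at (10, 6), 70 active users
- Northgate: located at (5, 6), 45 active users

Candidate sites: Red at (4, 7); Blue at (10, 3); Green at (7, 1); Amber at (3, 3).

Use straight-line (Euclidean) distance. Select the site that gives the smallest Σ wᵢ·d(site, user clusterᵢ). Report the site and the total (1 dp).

Red, total 519.6 km

Total weighted distance at each candidate:
  Red (4, 7): total = 519.6
  Blue (10, 3): total = 539.3
  Green (7, 1): total = 710.7
  Amber (3, 3): total = 732.7
Minimum is at Red with total 519.6 km.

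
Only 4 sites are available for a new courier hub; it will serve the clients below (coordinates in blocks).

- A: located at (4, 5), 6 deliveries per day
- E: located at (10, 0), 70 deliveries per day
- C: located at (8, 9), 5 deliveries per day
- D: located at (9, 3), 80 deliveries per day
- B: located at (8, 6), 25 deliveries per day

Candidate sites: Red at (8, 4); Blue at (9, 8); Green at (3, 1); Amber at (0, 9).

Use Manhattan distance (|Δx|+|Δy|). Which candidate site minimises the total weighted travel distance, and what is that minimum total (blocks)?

Red, total 685 blocks

Total weighted distance at each candidate:
  Red (8, 4): total = 685
  Blue (9, 8): total = 1163
  Green (3, 1): total = 1545
  Amber (0, 9): total = 2893
Minimum is at Red with total 685 blocks.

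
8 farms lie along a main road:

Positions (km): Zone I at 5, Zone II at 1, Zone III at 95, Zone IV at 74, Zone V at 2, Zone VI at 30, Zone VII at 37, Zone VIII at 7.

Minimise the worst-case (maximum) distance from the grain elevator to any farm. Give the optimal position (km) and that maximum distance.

The 1-center on a line is the midpoint of the two extreme points: leftmost at 1, rightmost at 95.
Optimal location = (1 + 95)/2 = 48; maximum distance = (95 − 1)/2 = 47.

location 48, max distance 47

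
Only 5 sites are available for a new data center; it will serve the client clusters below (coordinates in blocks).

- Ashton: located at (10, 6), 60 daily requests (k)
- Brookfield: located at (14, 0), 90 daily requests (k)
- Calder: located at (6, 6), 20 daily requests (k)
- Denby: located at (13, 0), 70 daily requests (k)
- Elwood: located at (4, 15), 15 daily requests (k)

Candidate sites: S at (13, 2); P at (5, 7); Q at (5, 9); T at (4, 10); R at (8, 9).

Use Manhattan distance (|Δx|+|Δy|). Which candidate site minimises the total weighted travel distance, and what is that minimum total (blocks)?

Total weighted distance at each candidate:
  S (13, 2): total = 1380
  P (5, 7): total = 3025
  Q (5, 9): total = 3475
  T (4, 10): total = 3925
  R (8, 9): total = 2880
Minimum is at S with total 1380 blocks.

S, total 1380 blocks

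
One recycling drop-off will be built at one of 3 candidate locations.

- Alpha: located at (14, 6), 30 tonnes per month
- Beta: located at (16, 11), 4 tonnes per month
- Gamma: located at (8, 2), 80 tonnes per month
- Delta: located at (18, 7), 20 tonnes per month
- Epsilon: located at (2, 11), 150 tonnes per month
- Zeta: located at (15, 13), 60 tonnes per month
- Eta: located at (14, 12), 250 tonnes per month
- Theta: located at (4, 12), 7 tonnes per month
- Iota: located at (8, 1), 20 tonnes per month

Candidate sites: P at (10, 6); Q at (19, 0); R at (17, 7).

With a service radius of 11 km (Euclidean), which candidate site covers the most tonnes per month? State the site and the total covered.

P, covering 621

Coverage radius r = 11 km; a point is covered iff (Δx)²+(Δy)² ≤ 11² = 121.
  P (10, 6): covers {Alpha, Beta, Gamma, Delta, Epsilon, Zeta, Eta, Theta, Iota} → 621
  Q (19, 0): covers {Alpha, Delta} → 50
  R (17, 7): covers {Alpha, Beta, Gamma, Delta, Zeta, Eta, Iota} → 464
Maximum coverage at P: 621 tonnes per month.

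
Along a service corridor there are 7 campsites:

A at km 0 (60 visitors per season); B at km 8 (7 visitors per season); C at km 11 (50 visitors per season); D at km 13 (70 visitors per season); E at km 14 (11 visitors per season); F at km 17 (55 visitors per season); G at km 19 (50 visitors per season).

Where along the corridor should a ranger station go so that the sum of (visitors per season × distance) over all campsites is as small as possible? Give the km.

For a sum of weighted absolute distances on a line, the optimum is the weighted median (not the mean). Total weight W = 303; half-weight = 151.5.
Sort by position and accumulate weight:
  km 0 (A, w=60) → cum 60
  km 8 (B, w=7) → cum 67
  km 11 (C, w=50) → cum 117
  km 13 (D, w=70) → cum 187  ≥ 151.5 → median here
  km 14 (E, w=11) → cum 198
  km 17 (F, w=55) → cum 253
  km 19 (G, w=50) → cum 303
Optimal location: km 13.

x = 13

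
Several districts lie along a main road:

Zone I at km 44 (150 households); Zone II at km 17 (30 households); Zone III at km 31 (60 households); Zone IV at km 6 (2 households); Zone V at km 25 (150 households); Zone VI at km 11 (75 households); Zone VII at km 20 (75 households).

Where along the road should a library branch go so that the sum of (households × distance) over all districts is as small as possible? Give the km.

x = 25

For a sum of weighted absolute distances on a line, the optimum is the weighted median (not the mean). Total weight W = 542; half-weight = 271.
Sort by position and accumulate weight:
  km 6 (Zone IV, w=2) → cum 2
  km 11 (Zone VI, w=75) → cum 77
  km 17 (Zone II, w=30) → cum 107
  km 20 (Zone VII, w=75) → cum 182
  km 25 (Zone V, w=150) → cum 332  ≥ 271 → median here
  km 31 (Zone III, w=60) → cum 392
  km 44 (Zone I, w=150) → cum 542
Optimal location: km 25.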